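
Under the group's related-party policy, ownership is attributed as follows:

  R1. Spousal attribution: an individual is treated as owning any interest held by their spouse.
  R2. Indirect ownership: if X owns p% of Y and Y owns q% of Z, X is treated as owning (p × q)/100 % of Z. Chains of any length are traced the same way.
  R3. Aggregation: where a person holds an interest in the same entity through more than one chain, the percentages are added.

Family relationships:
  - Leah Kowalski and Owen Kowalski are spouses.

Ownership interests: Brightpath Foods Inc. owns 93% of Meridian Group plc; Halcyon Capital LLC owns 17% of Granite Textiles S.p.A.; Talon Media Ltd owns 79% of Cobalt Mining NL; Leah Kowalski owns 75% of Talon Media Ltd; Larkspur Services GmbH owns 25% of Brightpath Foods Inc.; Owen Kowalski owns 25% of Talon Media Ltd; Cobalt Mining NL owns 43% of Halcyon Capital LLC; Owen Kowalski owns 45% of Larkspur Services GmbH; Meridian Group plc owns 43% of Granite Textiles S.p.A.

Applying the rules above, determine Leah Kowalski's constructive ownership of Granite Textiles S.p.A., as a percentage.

By spousal attribution (R1), Leah Kowalski is treated as also owning Owen Kowalski's interest in Talon Media Ltd, giving 75% + 25% = 100%.
By spousal attribution (R1), Leah Kowalski is treated as owning Owen Kowalski's 45% interest in Larkspur Services GmbH.
Chain via Talon Media Ltd → Cobalt Mining NL → Halcyon Capital LLC (R2): 100% × 79% × 43% × 17% = 5.7749% of Granite Textiles S.p.A.
Chain via Larkspur Services GmbH → Brightpath Foods Inc. → Meridian Group plc (R2): 45% × 25% × 93% × 43% = 4.498875% of Granite Textiles S.p.A.
Aggregating (R3): 5.7749% + 4.498875% = 10.273775%.

10.273775%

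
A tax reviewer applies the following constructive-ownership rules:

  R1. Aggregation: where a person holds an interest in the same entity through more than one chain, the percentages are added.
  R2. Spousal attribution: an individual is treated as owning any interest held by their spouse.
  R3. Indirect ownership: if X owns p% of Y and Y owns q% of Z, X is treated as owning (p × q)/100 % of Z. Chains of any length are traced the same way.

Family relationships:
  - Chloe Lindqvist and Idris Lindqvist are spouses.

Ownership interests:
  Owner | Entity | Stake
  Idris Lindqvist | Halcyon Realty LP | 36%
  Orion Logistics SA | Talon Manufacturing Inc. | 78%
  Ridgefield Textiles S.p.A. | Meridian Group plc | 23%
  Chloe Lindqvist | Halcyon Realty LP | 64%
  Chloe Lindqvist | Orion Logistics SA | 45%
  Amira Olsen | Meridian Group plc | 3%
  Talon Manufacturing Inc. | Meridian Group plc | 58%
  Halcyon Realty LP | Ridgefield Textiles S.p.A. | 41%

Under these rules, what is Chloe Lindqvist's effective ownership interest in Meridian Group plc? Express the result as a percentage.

29.788%

By spousal attribution (R2), Chloe Lindqvist is treated as also owning Idris Lindqvist's interest in Halcyon Realty LP, giving 64% + 36% = 100%.
Chain via Halcyon Realty LP → Ridgefield Textiles S.p.A. (R3): 100% × 41% × 23% = 9.43% of Meridian Group plc.
Chain via Orion Logistics SA → Talon Manufacturing Inc. (R3): 45% × 78% × 58% = 20.358% of Meridian Group plc.
Aggregating (R1): 9.43% + 20.358% = 29.788%.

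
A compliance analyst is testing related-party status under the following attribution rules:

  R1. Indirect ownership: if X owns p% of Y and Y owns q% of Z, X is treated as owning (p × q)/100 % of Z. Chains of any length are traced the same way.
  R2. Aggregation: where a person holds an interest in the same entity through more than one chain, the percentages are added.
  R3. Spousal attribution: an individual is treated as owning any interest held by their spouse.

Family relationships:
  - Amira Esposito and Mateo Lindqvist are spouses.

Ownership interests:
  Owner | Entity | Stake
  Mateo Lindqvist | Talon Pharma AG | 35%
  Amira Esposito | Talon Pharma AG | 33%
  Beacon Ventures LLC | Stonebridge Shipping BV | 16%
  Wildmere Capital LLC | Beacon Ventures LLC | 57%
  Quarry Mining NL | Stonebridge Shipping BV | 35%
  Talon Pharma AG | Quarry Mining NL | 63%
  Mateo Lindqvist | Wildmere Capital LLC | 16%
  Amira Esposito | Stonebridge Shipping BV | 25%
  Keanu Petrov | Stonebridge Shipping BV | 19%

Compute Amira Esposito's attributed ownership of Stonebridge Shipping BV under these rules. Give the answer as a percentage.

By spousal attribution (R3), Amira Esposito is treated as also owning Mateo Lindqvist's interest in Talon Pharma AG, giving 33% + 35% = 68%.
By spousal attribution (R3), Amira Esposito is treated as owning Mateo Lindqvist's 16% interest in Wildmere Capital LLC.
Chain via Talon Pharma AG → Quarry Mining NL (R1): 68% × 63% × 35% = 14.994% of Stonebridge Shipping BV.
Direct interest in Stonebridge Shipping BV: 25%.
Chain via Wildmere Capital LLC → Beacon Ventures LLC (R1): 16% × 57% × 16% = 1.4592% of Stonebridge Shipping BV.
Aggregating (R2): 14.994% + 25% + 1.4592% = 41.4532%.

41.4532%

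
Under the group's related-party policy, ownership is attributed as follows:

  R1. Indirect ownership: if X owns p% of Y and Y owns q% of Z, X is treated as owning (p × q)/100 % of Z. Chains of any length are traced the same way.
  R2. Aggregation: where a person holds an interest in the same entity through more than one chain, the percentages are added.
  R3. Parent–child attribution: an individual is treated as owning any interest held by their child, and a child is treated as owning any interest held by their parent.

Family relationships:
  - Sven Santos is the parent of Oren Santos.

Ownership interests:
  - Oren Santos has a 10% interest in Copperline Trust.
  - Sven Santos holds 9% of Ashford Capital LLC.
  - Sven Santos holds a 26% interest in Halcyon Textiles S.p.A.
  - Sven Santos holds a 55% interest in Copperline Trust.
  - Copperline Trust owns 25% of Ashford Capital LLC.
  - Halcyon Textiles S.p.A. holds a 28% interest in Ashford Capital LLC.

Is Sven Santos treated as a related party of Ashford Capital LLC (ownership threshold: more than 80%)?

By parent–child attribution (R3), Sven Santos is treated as also owning Oren Santos's interest in Copperline Trust, giving 55% + 10% = 65%.
Chain via Copperline Trust (R1): 65% × 25% = 16.25% of Ashford Capital LLC.
Chain via Halcyon Textiles S.p.A. (R1): 26% × 28% = 7.28% of Ashford Capital LLC.
Direct interest in Ashford Capital LLC: 9%.
Aggregating (R2): 16.25% + 7.28% + 9% = 32.53%.
32.53% does not exceed the 80% threshold, so Sven is not a related party to Ashford Capital LLC.

No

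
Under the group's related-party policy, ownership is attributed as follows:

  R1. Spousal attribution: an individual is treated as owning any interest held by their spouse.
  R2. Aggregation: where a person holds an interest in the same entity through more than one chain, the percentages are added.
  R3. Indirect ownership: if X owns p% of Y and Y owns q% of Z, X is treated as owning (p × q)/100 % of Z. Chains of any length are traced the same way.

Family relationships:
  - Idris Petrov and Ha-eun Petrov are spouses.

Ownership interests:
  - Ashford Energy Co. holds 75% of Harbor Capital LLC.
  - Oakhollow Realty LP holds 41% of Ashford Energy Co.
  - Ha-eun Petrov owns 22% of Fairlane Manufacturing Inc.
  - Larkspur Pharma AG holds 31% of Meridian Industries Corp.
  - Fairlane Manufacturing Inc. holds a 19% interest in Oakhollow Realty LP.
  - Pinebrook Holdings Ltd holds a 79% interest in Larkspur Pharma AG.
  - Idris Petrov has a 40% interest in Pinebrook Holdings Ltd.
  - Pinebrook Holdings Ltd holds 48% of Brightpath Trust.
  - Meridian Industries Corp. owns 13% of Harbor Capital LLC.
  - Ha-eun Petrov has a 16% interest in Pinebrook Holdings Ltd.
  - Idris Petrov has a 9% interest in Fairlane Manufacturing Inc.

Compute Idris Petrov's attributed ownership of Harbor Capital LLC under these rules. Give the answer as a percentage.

3.594047%

By spousal attribution (R1), Idris Petrov is treated as also owning Ha-eun Petrov's interest in Fairlane Manufacturing Inc, giving 9% + 22% = 31%.
By spousal attribution (R1), Idris Petrov is treated as also owning Ha-eun Petrov's interest in Pinebrook Holdings Ltd, giving 40% + 16% = 56%.
Chain via Fairlane Manufacturing Inc. → Oakhollow Realty LP → Ashford Energy Co. (R3): 31% × 19% × 41% × 75% = 1.811175% of Harbor Capital LLC.
Chain via Pinebrook Holdings Ltd → Larkspur Pharma AG → Meridian Industries Corp. (R3): 56% × 79% × 31% × 13% = 1.782872% of Harbor Capital LLC.
Aggregating (R2): 1.811175% + 1.782872% = 3.594047%.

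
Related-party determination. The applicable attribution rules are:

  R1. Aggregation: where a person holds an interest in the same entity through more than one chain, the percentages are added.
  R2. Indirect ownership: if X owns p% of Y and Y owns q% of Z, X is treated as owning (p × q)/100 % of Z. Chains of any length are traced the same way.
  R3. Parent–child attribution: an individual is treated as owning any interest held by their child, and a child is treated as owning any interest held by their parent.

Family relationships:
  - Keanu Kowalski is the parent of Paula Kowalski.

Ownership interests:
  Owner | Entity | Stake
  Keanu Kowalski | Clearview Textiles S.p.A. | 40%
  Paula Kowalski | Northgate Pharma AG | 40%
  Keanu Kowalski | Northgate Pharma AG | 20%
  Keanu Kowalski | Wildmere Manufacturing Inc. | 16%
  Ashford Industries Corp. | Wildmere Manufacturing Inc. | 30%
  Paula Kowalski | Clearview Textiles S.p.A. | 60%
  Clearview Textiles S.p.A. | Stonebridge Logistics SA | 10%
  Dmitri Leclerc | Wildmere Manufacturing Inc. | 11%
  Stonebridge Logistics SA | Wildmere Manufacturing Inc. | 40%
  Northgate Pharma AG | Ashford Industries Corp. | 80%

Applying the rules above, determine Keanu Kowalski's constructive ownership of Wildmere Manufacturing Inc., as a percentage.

By parent–child attribution (R3), Keanu Kowalski is treated as also owning Paula Kowalski's interest in Clearview Textiles S.p.A, giving 40% + 60% = 100%.
By parent–child attribution (R3), Keanu Kowalski is treated as also owning Paula Kowalski's interest in Northgate Pharma AG, giving 20% + 40% = 60%.
Chain via Clearview Textiles S.p.A. → Stonebridge Logistics SA (R2): 100% × 10% × 40% = 4% of Wildmere Manufacturing Inc.
Chain via Northgate Pharma AG → Ashford Industries Corp. (R2): 60% × 80% × 30% = 14.4% of Wildmere Manufacturing Inc.
Direct interest in Wildmere Manufacturing Inc: 16%.
Aggregating (R1): 4% + 14.4% + 16% = 34.4%.

34.4%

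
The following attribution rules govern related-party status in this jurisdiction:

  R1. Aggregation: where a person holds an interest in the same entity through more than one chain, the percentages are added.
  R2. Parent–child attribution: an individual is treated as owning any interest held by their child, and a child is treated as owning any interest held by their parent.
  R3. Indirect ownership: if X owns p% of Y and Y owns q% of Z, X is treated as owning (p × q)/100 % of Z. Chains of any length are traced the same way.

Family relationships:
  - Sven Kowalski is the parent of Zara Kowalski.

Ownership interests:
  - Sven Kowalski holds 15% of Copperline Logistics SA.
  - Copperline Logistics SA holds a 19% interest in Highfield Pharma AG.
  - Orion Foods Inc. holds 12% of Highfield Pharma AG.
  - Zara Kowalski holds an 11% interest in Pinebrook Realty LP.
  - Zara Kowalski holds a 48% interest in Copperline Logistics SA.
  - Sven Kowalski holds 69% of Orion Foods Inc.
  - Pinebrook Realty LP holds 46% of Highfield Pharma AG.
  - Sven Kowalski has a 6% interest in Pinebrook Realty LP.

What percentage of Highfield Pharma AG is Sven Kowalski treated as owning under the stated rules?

By parent–child attribution (R2), Sven Kowalski is treated as also owning Zara Kowalski's interest in Copperline Logistics SA, giving 15% + 48% = 63%.
By parent–child attribution (R2), Sven Kowalski is treated as also owning Zara Kowalski's interest in Pinebrook Realty LP, giving 6% + 11% = 17%.
Chain via Copperline Logistics SA (R3): 63% × 19% = 11.97% of Highfield Pharma AG.
Chain via Pinebrook Realty LP (R3): 17% × 46% = 7.82% of Highfield Pharma AG.
Chain via Orion Foods Inc. (R3): 69% × 12% = 8.28% of Highfield Pharma AG.
Aggregating (R1): 11.97% + 7.82% + 8.28% = 28.07%.

28.07%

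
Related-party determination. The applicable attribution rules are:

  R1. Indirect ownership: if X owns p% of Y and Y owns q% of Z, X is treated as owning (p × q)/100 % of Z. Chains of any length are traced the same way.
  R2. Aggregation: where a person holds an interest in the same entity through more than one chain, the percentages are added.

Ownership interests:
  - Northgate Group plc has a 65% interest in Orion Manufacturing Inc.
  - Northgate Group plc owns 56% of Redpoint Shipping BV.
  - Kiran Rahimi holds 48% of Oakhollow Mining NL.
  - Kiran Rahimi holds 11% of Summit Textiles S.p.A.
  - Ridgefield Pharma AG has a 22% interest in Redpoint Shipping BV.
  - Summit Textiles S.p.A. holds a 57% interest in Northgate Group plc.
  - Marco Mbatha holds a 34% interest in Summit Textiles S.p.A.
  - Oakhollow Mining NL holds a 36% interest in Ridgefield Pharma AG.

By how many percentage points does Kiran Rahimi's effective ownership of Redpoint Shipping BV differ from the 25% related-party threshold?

17.6872

Chain via Oakhollow Mining NL → Ridgefield Pharma AG (R1): 48% × 36% × 22% = 3.8016% of Redpoint Shipping BV.
Chain via Summit Textiles S.p.A. → Northgate Group plc (R1): 11% × 57% × 56% = 3.5112% of Redpoint Shipping BV.
Aggregating (R2): 3.8016% + 3.5112% = 7.3128%.
7.3128% falls short of the 25% threshold by 17.6872 percentage points.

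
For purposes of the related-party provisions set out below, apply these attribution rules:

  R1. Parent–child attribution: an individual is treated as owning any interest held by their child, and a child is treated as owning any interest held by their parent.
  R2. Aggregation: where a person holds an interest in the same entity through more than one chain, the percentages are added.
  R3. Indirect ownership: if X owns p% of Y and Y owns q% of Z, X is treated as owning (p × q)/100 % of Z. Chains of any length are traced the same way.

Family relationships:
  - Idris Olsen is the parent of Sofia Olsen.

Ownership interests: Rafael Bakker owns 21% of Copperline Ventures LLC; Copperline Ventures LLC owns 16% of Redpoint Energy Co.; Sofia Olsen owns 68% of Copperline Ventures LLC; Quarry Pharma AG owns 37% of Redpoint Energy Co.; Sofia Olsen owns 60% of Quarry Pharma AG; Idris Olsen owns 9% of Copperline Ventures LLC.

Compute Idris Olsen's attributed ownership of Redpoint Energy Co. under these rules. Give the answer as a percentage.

By parent–child attribution (R1), Idris Olsen is treated as also owning Sofia Olsen's interest in Copperline Ventures LLC, giving 9% + 68% = 77%.
By parent–child attribution (R1), Idris Olsen is treated as owning Sofia Olsen's 60% interest in Quarry Pharma AG.
Chain via Copperline Ventures LLC (R3): 77% × 16% = 12.32% of Redpoint Energy Co.
Chain via Quarry Pharma AG (R3): 60% × 37% = 22.2% of Redpoint Energy Co.
Aggregating (R2): 12.32% + 22.2% = 34.52%.

34.52%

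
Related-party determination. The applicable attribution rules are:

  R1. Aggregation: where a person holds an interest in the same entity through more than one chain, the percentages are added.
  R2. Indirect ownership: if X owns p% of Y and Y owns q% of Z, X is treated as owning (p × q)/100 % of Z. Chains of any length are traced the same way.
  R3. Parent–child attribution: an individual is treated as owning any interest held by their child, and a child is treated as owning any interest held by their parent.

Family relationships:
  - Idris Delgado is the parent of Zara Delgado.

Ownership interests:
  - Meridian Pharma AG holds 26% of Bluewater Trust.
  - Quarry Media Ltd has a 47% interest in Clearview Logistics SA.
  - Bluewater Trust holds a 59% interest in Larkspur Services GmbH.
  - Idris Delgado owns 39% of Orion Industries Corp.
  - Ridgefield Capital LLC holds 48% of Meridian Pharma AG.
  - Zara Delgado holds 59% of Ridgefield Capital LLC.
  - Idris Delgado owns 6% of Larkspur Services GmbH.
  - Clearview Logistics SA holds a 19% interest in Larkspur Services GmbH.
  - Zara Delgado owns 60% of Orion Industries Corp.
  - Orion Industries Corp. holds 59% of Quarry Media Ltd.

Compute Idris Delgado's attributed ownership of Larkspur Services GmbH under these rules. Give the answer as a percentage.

By parent–child attribution (R3), Idris Delgado is treated as also owning Zara Delgado's interest in Orion Industries Corp, giving 39% + 60% = 99%.
By parent–child attribution (R3), Idris Delgado is treated as owning Zara Delgado's 59% interest in Ridgefield Capital LLC.
Chain via Orion Industries Corp. → Quarry Media Ltd → Clearview Logistics SA (R2): 99% × 59% × 47% × 19% = 5.216013% of Larkspur Services GmbH.
Direct interest in Larkspur Services GmbH: 6%.
Chain via Ridgefield Capital LLC → Meridian Pharma AG → Bluewater Trust (R2): 59% × 48% × 26% × 59% = 4.344288% of Larkspur Services GmbH.
Aggregating (R1): 5.216013% + 6% + 4.344288% = 15.560301%.

15.560301%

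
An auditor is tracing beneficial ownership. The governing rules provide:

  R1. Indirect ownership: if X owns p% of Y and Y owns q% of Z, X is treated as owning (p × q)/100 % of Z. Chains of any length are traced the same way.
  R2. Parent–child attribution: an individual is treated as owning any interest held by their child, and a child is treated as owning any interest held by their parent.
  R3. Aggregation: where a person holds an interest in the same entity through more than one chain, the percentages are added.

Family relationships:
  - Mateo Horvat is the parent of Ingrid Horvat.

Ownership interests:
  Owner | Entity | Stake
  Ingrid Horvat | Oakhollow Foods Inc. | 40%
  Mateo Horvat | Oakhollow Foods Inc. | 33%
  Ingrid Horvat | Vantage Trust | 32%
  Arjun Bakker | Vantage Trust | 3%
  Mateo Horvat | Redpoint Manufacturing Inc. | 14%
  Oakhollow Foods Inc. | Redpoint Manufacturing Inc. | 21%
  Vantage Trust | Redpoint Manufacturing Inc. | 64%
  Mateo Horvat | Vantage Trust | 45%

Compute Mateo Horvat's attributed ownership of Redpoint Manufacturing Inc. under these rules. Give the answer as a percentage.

By parent–child attribution (R2), Mateo Horvat is treated as also owning Ingrid Horvat's interest in Vantage Trust, giving 45% + 32% = 77%.
By parent–child attribution (R2), Mateo Horvat is treated as also owning Ingrid Horvat's interest in Oakhollow Foods Inc, giving 33% + 40% = 73%.
Chain via Vantage Trust (R1): 77% × 64% = 49.28% of Redpoint Manufacturing Inc.
Chain via Oakhollow Foods Inc. (R1): 73% × 21% = 15.33% of Redpoint Manufacturing Inc.
Direct interest in Redpoint Manufacturing Inc: 14%.
Aggregating (R3): 49.28% + 15.33% + 14% = 78.61%.

78.61%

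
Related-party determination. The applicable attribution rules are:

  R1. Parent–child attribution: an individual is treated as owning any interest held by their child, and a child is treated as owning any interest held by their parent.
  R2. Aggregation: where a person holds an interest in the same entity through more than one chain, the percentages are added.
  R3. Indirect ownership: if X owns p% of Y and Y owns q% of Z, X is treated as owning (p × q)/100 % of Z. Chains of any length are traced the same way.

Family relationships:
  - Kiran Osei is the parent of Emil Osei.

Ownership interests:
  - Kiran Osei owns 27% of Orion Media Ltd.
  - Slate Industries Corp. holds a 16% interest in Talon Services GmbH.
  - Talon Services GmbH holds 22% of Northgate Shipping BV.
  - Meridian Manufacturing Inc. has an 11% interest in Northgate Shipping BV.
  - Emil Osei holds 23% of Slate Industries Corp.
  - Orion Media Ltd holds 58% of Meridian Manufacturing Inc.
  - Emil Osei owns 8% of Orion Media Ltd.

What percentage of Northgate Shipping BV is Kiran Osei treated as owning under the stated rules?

3.0426%

By parent–child attribution (R1), Kiran Osei is treated as also owning Emil Osei's interest in Orion Media Ltd, giving 27% + 8% = 35%.
By parent–child attribution (R1), Kiran Osei is treated as owning Emil Osei's 23% interest in Slate Industries Corp.
Chain via Orion Media Ltd → Meridian Manufacturing Inc. (R3): 35% × 58% × 11% = 2.233% of Northgate Shipping BV.
Chain via Slate Industries Corp. → Talon Services GmbH (R3): 23% × 16% × 22% = 0.8096% of Northgate Shipping BV.
Aggregating (R2): 2.233% + 0.8096% = 3.0426%.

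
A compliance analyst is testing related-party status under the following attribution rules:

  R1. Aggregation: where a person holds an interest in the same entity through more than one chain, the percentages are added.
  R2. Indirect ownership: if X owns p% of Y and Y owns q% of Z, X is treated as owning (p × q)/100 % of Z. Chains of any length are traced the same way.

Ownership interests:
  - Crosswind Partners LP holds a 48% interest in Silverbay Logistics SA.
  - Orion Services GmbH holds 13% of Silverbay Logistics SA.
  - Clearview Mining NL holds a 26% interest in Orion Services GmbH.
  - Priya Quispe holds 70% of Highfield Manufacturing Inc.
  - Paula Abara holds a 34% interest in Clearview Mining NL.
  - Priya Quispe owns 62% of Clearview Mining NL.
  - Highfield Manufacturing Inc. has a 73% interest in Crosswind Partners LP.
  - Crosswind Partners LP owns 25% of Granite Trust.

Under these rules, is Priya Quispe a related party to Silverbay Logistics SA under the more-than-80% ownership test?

Chain via Clearview Mining NL → Orion Services GmbH (R2): 62% × 26% × 13% = 2.0956% of Silverbay Logistics SA.
Chain via Highfield Manufacturing Inc. → Crosswind Partners LP (R2): 70% × 73% × 48% = 24.528% of Silverbay Logistics SA.
Aggregating (R1): 2.0956% + 24.528% = 26.6236%.
26.6236% does not exceed the 80% threshold, so Priya is not a related party to Silverbay Logistics SA.

No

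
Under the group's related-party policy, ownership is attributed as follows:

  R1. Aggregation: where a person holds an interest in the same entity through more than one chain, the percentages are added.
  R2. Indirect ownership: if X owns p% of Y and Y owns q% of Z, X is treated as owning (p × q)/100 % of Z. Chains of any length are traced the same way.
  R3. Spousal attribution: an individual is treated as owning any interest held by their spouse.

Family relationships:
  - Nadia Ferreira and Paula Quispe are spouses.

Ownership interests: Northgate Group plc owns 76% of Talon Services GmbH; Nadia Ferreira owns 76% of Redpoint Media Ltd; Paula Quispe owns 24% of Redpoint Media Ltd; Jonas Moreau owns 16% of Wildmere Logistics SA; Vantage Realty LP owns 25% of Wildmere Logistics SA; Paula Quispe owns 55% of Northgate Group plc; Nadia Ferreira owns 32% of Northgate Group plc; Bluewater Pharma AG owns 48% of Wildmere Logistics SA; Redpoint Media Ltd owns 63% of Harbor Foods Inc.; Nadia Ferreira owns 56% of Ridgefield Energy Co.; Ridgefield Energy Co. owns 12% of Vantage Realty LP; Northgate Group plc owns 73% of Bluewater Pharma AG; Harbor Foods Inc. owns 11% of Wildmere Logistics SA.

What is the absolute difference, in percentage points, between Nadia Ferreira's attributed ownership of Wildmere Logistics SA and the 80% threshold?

40.9052

By spousal attribution (R3), Nadia Ferreira is treated as also owning Paula Quispe's interest in Redpoint Media Ltd, giving 76% + 24% = 100%.
By spousal attribution (R3), Nadia Ferreira is treated as also owning Paula Quispe's interest in Northgate Group plc, giving 32% + 55% = 87%.
Chain via Ridgefield Energy Co. → Vantage Realty LP (R2): 56% × 12% × 25% = 1.68% of Wildmere Logistics SA.
Chain via Redpoint Media Ltd → Harbor Foods Inc. (R2): 100% × 63% × 11% = 6.93% of Wildmere Logistics SA.
Chain via Northgate Group plc → Bluewater Pharma AG (R2): 87% × 73% × 48% = 30.4848% of Wildmere Logistics SA.
Aggregating (R1): 1.68% + 6.93% + 30.4848% = 39.0948%.
39.0948% falls short of the 80% threshold by 40.9052 percentage points.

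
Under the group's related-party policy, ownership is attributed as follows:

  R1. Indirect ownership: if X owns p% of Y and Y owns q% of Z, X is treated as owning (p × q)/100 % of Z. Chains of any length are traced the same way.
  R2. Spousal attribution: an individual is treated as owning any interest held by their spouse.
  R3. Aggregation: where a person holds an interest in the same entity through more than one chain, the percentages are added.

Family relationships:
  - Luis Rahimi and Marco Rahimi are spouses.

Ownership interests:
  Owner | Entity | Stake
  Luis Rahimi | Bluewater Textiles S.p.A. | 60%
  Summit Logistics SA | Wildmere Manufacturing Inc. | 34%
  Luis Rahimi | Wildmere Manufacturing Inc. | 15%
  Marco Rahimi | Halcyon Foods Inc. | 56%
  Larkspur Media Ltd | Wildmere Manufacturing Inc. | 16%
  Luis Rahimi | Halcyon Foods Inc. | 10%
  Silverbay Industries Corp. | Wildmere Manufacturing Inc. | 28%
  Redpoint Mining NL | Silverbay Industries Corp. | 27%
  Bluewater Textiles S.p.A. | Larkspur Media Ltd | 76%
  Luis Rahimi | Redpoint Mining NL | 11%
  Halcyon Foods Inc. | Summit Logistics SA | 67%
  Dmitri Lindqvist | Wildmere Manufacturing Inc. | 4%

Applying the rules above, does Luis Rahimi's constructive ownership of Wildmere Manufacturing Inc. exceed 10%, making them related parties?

Yes

By spousal attribution (R2), Luis Rahimi is treated as also owning Marco Rahimi's interest in Halcyon Foods Inc, giving 10% + 56% = 66%.
Chain via Bluewater Textiles S.p.A. → Larkspur Media Ltd (R1): 60% × 76% × 16% = 7.296% of Wildmere Manufacturing Inc.
Chain via Redpoint Mining NL → Silverbay Industries Corp. (R1): 11% × 27% × 28% = 0.8316% of Wildmere Manufacturing Inc.
Chain via Halcyon Foods Inc. → Summit Logistics SA (R1): 66% × 67% × 34% = 15.0348% of Wildmere Manufacturing Inc.
Direct interest in Wildmere Manufacturing Inc: 15%.
Aggregating (R3): 7.296% + 0.8316% + 15.0348% + 15% = 38.1624%.
38.1624% exceeds the 10% threshold, so Luis is a related party to Wildmere Manufacturing Inc.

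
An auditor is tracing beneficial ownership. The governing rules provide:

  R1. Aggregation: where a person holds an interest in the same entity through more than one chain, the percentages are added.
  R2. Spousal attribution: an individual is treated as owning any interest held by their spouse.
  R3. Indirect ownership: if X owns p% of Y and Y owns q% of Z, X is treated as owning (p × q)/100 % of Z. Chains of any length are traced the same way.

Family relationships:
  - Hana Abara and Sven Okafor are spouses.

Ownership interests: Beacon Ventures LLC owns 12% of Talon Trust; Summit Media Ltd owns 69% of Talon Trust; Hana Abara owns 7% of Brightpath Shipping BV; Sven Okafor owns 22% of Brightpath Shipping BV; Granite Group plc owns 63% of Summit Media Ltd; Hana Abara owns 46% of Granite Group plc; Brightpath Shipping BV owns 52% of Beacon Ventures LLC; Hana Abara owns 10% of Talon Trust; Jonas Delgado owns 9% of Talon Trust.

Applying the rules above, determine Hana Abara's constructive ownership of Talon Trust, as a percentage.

31.8058%

By spousal attribution (R2), Hana Abara is treated as also owning Sven Okafor's interest in Brightpath Shipping BV, giving 7% + 22% = 29%.
Chain via Granite Group plc → Summit Media Ltd (R3): 46% × 63% × 69% = 19.9962% of Talon Trust.
Chain via Brightpath Shipping BV → Beacon Ventures LLC (R3): 29% × 52% × 12% = 1.8096% of Talon Trust.
Direct interest in Talon Trust: 10%.
Aggregating (R1): 19.9962% + 1.8096% + 10% = 31.8058%.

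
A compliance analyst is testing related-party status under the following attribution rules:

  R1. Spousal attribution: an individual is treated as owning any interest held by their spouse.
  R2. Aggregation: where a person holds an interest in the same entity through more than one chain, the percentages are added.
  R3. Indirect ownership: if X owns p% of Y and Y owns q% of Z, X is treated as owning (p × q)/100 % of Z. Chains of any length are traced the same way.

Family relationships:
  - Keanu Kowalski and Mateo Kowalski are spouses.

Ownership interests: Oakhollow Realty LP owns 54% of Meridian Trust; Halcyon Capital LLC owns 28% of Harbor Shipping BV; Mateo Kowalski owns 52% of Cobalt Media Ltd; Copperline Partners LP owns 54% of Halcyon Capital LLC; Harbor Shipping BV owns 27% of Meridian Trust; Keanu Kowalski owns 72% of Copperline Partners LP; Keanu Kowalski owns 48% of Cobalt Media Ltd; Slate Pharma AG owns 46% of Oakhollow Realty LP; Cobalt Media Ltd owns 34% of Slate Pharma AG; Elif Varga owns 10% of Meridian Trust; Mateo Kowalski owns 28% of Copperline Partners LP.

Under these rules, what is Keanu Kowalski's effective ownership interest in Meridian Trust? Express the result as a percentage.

By spousal attribution (R1), Keanu Kowalski is treated as also owning Mateo Kowalski's interest in Cobalt Media Ltd, giving 48% + 52% = 100%.
By spousal attribution (R1), Keanu Kowalski is treated as also owning Mateo Kowalski's interest in Copperline Partners LP, giving 72% + 28% = 100%.
Chain via Cobalt Media Ltd → Slate Pharma AG → Oakhollow Realty LP (R3): 100% × 34% × 46% × 54% = 8.4456% of Meridian Trust.
Chain via Copperline Partners LP → Halcyon Capital LLC → Harbor Shipping BV (R3): 100% × 54% × 28% × 27% = 4.0824% of Meridian Trust.
Aggregating (R2): 8.4456% + 4.0824% = 12.528%.

12.528%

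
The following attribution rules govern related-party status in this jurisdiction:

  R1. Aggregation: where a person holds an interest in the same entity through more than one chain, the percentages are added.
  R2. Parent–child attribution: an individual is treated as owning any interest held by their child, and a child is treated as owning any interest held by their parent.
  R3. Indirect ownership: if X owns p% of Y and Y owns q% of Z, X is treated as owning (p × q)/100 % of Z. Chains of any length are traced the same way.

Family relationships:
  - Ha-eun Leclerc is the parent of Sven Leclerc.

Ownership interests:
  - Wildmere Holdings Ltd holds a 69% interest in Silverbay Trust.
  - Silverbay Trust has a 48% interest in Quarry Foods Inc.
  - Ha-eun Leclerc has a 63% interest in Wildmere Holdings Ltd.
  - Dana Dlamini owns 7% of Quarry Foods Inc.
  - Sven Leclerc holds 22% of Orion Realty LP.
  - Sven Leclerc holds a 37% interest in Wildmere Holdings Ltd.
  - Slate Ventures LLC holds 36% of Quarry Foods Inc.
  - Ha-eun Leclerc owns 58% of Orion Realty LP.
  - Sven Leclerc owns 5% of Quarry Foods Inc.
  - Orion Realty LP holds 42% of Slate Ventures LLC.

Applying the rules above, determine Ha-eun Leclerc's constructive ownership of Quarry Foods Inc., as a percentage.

By parent–child attribution (R2), Ha-eun Leclerc is treated as also owning Sven Leclerc's interest in Orion Realty LP, giving 58% + 22% = 80%.
By parent–child attribution (R2), Ha-eun Leclerc is treated as also owning Sven Leclerc's interest in Wildmere Holdings Ltd, giving 63% + 37% = 100%.
By parent–child attribution (R2), Ha-eun Leclerc is treated as owning Sven Leclerc's 5% interest in Quarry Foods Inc.
Chain via Orion Realty LP → Slate Ventures LLC (R3): 80% × 42% × 36% = 12.096% of Quarry Foods Inc.
Chain via Wildmere Holdings Ltd → Silverbay Trust (R3): 100% × 69% × 48% = 33.12% of Quarry Foods Inc.
Direct interest in Quarry Foods Inc: 5%.
Aggregating (R1): 12.096% + 33.12% + 5% = 50.216%.

50.216%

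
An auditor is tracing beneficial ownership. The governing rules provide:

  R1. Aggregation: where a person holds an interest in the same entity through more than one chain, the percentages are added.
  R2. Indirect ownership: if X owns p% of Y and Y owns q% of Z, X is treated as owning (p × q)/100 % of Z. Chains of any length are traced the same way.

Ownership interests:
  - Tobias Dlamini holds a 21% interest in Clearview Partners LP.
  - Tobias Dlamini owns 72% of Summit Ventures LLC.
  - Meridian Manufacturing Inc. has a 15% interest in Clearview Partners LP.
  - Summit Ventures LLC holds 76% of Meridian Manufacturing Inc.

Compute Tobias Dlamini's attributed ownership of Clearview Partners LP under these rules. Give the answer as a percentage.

29.208%

Chain via Summit Ventures LLC → Meridian Manufacturing Inc. (R2): 72% × 76% × 15% = 8.208% of Clearview Partners LP.
Direct interest in Clearview Partners LP: 21%.
Aggregating (R1): 8.208% + 21% = 29.208%.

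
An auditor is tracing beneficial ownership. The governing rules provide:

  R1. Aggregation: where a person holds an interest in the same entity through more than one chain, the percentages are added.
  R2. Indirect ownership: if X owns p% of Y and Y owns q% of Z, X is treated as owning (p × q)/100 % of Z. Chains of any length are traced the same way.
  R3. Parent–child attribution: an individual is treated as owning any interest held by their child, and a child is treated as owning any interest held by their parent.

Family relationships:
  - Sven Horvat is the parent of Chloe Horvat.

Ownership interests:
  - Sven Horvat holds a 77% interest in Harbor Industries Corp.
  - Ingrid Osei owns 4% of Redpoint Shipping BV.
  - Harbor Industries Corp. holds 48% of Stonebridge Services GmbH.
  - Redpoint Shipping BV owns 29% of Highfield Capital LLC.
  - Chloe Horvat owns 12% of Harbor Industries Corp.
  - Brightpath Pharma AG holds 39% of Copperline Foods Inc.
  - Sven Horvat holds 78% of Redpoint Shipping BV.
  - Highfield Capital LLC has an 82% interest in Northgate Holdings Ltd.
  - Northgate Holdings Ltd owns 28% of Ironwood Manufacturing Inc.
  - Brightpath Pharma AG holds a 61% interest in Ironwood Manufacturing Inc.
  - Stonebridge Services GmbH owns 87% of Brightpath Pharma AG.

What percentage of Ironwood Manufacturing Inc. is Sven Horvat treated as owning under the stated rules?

By parent–child attribution (R3), Sven Horvat is treated as also owning Chloe Horvat's interest in Harbor Industries Corp, giving 77% + 12% = 89%.
Chain via Harbor Industries Corp. → Stonebridge Services GmbH → Brightpath Pharma AG (R2): 89% × 48% × 87% × 61% = 22.671504% of Ironwood Manufacturing Inc.
Chain via Redpoint Shipping BV → Highfield Capital LLC → Northgate Holdings Ltd (R2): 78% × 29% × 82% × 28% = 5.193552% of Ironwood Manufacturing Inc.
Aggregating (R1): 22.671504% + 5.193552% = 27.865056%.

27.865056%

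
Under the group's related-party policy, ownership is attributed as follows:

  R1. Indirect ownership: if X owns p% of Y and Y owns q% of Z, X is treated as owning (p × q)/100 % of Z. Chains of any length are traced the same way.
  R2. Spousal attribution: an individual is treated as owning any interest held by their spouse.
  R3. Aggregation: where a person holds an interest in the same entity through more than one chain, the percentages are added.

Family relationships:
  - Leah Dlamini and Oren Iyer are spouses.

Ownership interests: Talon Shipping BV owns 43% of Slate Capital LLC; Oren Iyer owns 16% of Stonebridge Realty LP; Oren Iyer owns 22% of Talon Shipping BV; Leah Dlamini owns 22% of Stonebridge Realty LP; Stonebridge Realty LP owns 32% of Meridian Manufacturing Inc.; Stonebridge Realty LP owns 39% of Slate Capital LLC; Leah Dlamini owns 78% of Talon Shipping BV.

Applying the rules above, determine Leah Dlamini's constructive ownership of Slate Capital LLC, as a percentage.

By spousal attribution (R2), Leah Dlamini is treated as also owning Oren Iyer's interest in Talon Shipping BV, giving 78% + 22% = 100%.
By spousal attribution (R2), Leah Dlamini is treated as also owning Oren Iyer's interest in Stonebridge Realty LP, giving 22% + 16% = 38%.
Chain via Talon Shipping BV (R1): 100% × 43% = 43% of Slate Capital LLC.
Chain via Stonebridge Realty LP (R1): 38% × 39% = 14.82% of Slate Capital LLC.
Aggregating (R3): 43% + 14.82% = 57.82%.

57.82%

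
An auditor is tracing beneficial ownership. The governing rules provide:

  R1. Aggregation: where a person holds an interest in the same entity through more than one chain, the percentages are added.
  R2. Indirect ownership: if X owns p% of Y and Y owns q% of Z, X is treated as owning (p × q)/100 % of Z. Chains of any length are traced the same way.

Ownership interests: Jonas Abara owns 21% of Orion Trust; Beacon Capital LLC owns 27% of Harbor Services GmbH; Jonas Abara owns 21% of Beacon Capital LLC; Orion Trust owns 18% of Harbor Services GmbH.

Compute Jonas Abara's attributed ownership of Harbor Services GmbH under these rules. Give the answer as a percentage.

9.45%

Chain via Beacon Capital LLC (R2): 21% × 27% = 5.67% of Harbor Services GmbH.
Chain via Orion Trust (R2): 21% × 18% = 3.78% of Harbor Services GmbH.
Aggregating (R1): 5.67% + 3.78% = 9.45%.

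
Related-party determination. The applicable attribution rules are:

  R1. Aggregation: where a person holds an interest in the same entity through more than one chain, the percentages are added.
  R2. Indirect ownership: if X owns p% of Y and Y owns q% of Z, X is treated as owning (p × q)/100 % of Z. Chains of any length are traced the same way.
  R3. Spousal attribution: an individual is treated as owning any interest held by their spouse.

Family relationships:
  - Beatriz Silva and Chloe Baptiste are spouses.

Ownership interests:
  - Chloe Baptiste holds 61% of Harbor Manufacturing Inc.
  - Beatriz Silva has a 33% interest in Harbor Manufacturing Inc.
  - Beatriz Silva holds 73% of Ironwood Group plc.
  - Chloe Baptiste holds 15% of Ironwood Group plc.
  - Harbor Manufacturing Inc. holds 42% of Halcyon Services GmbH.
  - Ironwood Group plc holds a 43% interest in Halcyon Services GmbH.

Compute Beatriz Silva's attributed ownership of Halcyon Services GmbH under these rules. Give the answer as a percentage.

77.32%

By spousal attribution (R3), Beatriz Silva is treated as also owning Chloe Baptiste's interest in Harbor Manufacturing Inc, giving 33% + 61% = 94%.
By spousal attribution (R3), Beatriz Silva is treated as also owning Chloe Baptiste's interest in Ironwood Group plc, giving 73% + 15% = 88%.
Chain via Harbor Manufacturing Inc. (R2): 94% × 42% = 39.48% of Halcyon Services GmbH.
Chain via Ironwood Group plc (R2): 88% × 43% = 37.84% of Halcyon Services GmbH.
Aggregating (R1): 39.48% + 37.84% = 77.32%.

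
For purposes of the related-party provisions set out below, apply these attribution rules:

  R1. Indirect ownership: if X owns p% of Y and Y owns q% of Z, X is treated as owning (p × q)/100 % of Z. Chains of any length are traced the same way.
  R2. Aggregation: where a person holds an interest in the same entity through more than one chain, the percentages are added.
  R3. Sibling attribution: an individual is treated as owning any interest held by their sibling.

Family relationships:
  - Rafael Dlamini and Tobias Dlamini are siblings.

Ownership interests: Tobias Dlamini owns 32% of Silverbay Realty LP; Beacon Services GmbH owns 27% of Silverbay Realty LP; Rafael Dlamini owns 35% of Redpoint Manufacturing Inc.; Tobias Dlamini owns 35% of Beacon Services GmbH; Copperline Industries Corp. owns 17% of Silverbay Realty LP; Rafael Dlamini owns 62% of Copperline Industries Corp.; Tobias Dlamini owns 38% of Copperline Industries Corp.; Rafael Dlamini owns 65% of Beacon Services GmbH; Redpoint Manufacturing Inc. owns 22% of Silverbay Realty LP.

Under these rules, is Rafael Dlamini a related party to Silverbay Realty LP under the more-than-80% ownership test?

By sibling attribution (R3), Rafael Dlamini is treated as also owning Tobias Dlamini's interest in Copperline Industries Corp, giving 62% + 38% = 100%.
By sibling attribution (R3), Rafael Dlamini is treated as also owning Tobias Dlamini's interest in Beacon Services GmbH, giving 65% + 35% = 100%.
By sibling attribution (R3), Rafael Dlamini is treated as owning Tobias Dlamini's 32% interest in Silverbay Realty LP.
Chain via Copperline Industries Corp. (R1): 100% × 17% = 17% of Silverbay Realty LP.
Chain via Beacon Services GmbH (R1): 100% × 27% = 27% of Silverbay Realty LP.
Chain via Redpoint Manufacturing Inc. (R1): 35% × 22% = 7.7% of Silverbay Realty LP.
Direct interest in Silverbay Realty LP: 32%.
Aggregating (R2): 17% + 27% + 7.7% + 32% = 83.7%.
83.7% exceeds the 80% threshold, so Rafael is a related party to Silverbay Realty LP.

Yes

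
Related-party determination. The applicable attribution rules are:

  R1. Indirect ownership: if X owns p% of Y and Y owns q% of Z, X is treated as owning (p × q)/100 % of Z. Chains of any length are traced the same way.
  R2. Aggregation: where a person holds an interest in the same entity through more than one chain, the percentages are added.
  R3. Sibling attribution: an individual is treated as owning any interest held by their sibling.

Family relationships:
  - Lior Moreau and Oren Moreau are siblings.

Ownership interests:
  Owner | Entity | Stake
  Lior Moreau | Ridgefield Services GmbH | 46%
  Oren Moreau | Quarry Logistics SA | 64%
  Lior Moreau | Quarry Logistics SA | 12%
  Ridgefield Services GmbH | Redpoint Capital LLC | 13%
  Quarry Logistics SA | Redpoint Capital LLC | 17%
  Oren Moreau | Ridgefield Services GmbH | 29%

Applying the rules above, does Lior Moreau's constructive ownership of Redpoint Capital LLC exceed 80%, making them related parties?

No

By sibling attribution (R3), Lior Moreau is treated as also owning Oren Moreau's interest in Ridgefield Services GmbH, giving 46% + 29% = 75%.
By sibling attribution (R3), Lior Moreau is treated as also owning Oren Moreau's interest in Quarry Logistics SA, giving 12% + 64% = 76%.
Chain via Ridgefield Services GmbH (R1): 75% × 13% = 9.75% of Redpoint Capital LLC.
Chain via Quarry Logistics SA (R1): 76% × 17% = 12.92% of Redpoint Capital LLC.
Aggregating (R2): 9.75% + 12.92% = 22.67%.
22.67% does not exceed the 80% threshold, so Lior is not a related party to Redpoint Capital LLC.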